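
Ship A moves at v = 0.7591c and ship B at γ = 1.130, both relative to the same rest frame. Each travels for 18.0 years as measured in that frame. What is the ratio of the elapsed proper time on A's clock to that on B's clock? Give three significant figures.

A: γ = 1/√(1 − 0.7591²) = 1/√0.4238 = 1.536. B: γ = 1.130.
τ_A/τ_B = γ_B/γ_A = 1.130/1.536 = 0.7356, so τ_A/τ_B = 0.7356.

τ_A/τ_B = 0.736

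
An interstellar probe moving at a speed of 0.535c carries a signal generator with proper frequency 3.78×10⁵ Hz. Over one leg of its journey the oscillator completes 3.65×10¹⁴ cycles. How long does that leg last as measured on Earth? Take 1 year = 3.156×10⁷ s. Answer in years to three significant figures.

γ = 1/√(1 − 0.535²) = 1/√0.7138 = 1.184
Proper time for N cycles: τ = N/f = 3.65×10¹⁴/(3.78×10⁵) = 9.656×10⁸ s = 30.60 years.
Lab-frame duration Δt = γτ = 1.184 × 30.60 = 36.21 years.

Δt = 36.2 years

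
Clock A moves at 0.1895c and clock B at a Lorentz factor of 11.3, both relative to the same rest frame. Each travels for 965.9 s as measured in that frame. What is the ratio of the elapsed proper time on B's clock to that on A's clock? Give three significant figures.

A: γ = 1/√(1 − 0.1895²) = 1/√0.9641 = 1.018. B: γ = 11.3.
τ_A/τ_B = γ_B/γ_A = 11.30/1.018 = 11.10, so τ_B/τ_A = 0.09013.

τ_B/τ_A = 0.0901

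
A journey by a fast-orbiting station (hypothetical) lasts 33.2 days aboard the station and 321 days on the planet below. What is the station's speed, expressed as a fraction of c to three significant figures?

β = 0.995

The proper time is measured aboard the station (both events occur at the station's location); Δt is measured on the planet below. γ = Δt/τ = 321/33.2 = 9.669.
β = √(1 − 1/γ²) = √(1 − 0.01070) = √0.9893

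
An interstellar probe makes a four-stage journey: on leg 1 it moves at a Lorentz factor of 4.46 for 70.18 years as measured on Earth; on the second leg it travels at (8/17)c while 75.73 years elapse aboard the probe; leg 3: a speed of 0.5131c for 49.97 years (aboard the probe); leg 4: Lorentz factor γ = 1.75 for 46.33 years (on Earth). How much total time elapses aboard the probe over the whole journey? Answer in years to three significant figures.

Leg 1: γ = 4.46; τ_1 = 70.18/4.460 = 15.74 years.
Leg 2: 75.73 years is already measured aboard the probe.
Leg 3: 49.97 years is already measured aboard the probe.
Leg 4: γ = 1.75; τ_4 = 46.33/1.750 = 26.47 years.
Total: 15.74 + 75.73 + 49.97 + 26.47 years.

τ = 168 years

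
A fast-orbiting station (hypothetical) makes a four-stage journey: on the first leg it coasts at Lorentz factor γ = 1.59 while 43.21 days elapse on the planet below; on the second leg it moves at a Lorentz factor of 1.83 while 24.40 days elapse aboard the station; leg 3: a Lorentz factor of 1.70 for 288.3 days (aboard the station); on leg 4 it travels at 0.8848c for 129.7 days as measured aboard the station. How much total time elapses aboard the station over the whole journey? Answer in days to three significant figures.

τ = 470 days

Leg 1: γ = 1.59; τ_1 = 43.21/1.590 = 27.18 days.
Leg 2: 24.40 days is already measured aboard the station.
Leg 3: 288.3 days is already measured aboard the station.
Leg 4: 129.7 days is already measured aboard the station.
Total: 27.18 + 24.40 + 288.3 + 129.7 days.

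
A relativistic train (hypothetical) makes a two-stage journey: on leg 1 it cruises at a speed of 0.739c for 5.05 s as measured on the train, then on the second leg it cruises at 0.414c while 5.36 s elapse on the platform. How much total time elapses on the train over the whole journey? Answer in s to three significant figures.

τ = 9.93 s

Leg 1: 5.05 s is already measured on the train.
Leg 2: γ = 1/√(1 − 0.414²) = 1/√0.8286 = 1.099; τ_2 = 5.36/1.099 = 4.879 s.
Total: 5.050 + 4.879 s.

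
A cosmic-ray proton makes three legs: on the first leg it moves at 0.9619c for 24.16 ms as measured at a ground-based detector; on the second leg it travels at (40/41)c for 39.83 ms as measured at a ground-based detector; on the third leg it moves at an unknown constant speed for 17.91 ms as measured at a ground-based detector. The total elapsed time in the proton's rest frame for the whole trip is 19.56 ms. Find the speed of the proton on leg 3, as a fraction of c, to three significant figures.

β = 0.972

Leg 1: γ = 1/√(1 − 0.9619²) = 1/√0.07475 = 3.658; τ_1 = 24.16/3.658 = 6.605 ms.
Leg 2: γ = 1/√(1 − (40/41)²) = 41/9 ≈ 4.556; τ_2 = 39.83/4.556 = 8.743 ms.
Leg 3: speed unknown; τ_3 = 17.91/γ_3.
Total proper time: 6.605 + 8.743 + τ_3 = 19.56, so τ_3 = 19.56 − 15.35 = 4.211 ms.
γ_3 = 17.91/4.211 = 4.253; β = √(1 − 1/γ²) = √0.9447.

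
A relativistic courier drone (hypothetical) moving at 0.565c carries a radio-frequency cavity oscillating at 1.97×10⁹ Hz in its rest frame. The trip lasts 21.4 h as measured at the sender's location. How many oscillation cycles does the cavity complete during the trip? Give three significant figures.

γ = 1/√(1 − 0.565²) = 1/√0.6808 = 1.212
The oscillator's own cycle count is N = f × τ where τ is the proper time aboard the drone. τ = Δt/γ = 21.4/1.212 = 17.66 h = 6.357×10⁴ s.
N = 1.97×10⁹ × 6.357×10⁴ = 1.252×10¹⁴.

N = 1.25×10¹⁴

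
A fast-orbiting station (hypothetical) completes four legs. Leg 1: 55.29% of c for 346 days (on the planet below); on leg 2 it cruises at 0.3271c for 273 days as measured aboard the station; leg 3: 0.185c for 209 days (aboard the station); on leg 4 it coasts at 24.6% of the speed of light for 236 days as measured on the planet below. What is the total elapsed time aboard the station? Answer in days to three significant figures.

Leg 1: β = 0.5529; γ = 1/√(1 − 0.5529²) = 1/√0.6943 = 1.200; τ_1 = 346/1.200 = 288.3 days.
Leg 2: 273 days is already measured aboard the station.
Leg 3: 209 days is already measured aboard the station.
Leg 4: β = 0.246; γ = 1/√(1 − 0.246²) = 1/√0.9395 = 1.032; τ_4 = 236/1.032 = 228.7 days.
Total: 288.3 + 273.0 + 209.0 + 228.7 days.

τ = 999 days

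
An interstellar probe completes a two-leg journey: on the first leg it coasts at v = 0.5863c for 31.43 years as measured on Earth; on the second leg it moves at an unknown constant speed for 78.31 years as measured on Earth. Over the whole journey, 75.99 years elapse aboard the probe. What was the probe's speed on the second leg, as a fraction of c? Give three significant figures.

Leg 1: γ = 1/√(1 − 0.5863²) = 1/√0.6563 = 1.234; τ_1 = 31.43/1.234 = 25.46 years.
Leg 2: speed unknown; τ_2 = 78.31/γ_2.
Total proper time: 25.46 + τ_2 = 75.99, so τ_2 = 75.99 − 25.46 = 50.53 years.
γ_2 = 78.31/50.53 = 1.550; β = √(1 − 1/γ²) = √0.5837.

β = 0.764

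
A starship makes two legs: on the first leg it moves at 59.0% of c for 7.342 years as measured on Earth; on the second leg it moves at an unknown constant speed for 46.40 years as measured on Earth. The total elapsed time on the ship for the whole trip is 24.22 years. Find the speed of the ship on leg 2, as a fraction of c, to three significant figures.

Leg 1: β = 0.590; γ = 1/√(1 − 0.590²) = 1/√0.6519 = 1.239; τ_1 = 7.342/1.239 = 5.928 years.
Leg 2: speed unknown; τ_2 = 46.40/γ_2.
Total proper time: 5.928 + τ_2 = 24.22, so τ_2 = 24.22 − 5.928 = 18.29 years.
γ_2 = 46.40/18.29 = 2.537; β = √(1 − 1/γ²) = √0.8446.

β = 0.919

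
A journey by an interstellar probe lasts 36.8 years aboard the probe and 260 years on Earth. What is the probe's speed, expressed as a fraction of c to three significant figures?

v = 0.990c

The proper time is measured aboard the probe (both events occur at the probe's location); Δt is measured on Earth. γ = Δt/τ = 260/36.8 = 7.065.
β = √(1 − 1/γ²) = √(1 − 0.02003) = √0.9800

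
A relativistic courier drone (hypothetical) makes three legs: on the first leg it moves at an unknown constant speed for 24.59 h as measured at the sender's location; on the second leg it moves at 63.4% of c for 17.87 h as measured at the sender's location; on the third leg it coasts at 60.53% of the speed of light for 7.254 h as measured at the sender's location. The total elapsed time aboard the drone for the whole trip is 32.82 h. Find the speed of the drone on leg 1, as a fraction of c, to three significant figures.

β = 0.843

Leg 1: speed unknown; τ_1 = 24.59/γ_1.
Leg 2: β = 0.634; γ = 1/√(1 − 0.634²) = 1/√0.5980 = 1.293; τ_2 = 17.87/1.293 = 13.82 h.
Leg 3: β = 0.6053; γ = 1/√(1 − 0.6053²) = 1/√0.6336 = 1.256; τ_3 = 7.254/1.256 = 5.774 h.
Total proper time: τ_1 + 13.82 + 5.774 = 32.82, so τ_1 = 32.82 − 19.59 = 13.23 h.
γ_1 = 24.59/13.23 = 1.859; β = √(1 − 1/γ²) = √0.7107.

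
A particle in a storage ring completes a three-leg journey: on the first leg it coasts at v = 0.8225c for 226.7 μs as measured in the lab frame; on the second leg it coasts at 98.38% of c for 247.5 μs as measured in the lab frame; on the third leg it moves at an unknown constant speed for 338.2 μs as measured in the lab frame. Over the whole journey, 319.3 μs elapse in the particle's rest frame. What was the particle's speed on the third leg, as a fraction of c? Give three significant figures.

Leg 1: γ = 1/√(1 − 0.8225²) = 1/√0.3235 = 1.758; τ_1 = 226.7/1.758 = 128.9 μs.
Leg 2: β = 0.9838; γ = 1/√(1 − 0.9838²) = 1/√0.03214 = 5.578; τ_2 = 247.5/5.578 = 44.37 μs.
Leg 3: speed unknown; τ_3 = 338.2/γ_3.
Total proper time: 128.9 + 44.37 + τ_3 = 319.3, so τ_3 = 319.3 − 173.3 = 146.0 μs.
γ_3 = 338.2/146.0 = 2.317; β = √(1 − 1/γ²) = √0.8137.

β = 0.902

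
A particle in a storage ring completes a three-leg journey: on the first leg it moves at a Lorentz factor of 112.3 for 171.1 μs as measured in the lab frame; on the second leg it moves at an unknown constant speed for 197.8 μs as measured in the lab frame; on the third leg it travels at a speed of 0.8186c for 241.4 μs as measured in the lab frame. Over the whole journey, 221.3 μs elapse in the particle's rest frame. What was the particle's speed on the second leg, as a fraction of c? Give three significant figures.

β = 0.912

Leg 1: γ = 112.3; τ_1 = 171.1/112.3 = 1.524 μs.
Leg 2: speed unknown; τ_2 = 197.8/γ_2.
Leg 3: γ = 1/√(1 − 0.8186²) = 1/√0.3299 = 1.741; τ_3 = 241.4/1.741 = 138.7 μs.
Total proper time: 1.524 + τ_2 + 138.7 = 221.3, so τ_2 = 221.3 − 140.2 = 81.12 μs.
γ_2 = 197.8/81.12 = 2.438; β = √(1 − 1/γ²) = √0.8318.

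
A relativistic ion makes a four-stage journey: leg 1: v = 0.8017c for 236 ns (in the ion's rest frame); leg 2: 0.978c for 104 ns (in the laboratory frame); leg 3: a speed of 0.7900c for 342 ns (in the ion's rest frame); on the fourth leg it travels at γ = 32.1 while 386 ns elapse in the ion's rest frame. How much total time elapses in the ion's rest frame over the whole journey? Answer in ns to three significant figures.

Leg 1: 236 ns is already measured in the ion's rest frame.
Leg 2: γ = 1/√(1 − 0.978²) = 1/√0.04352 = 4.794; τ_2 = 104/4.794 = 21.69 ns.
Leg 3: 342 ns is already measured in the ion's rest frame.
Leg 4: 386 ns is already measured in the ion's rest frame.
Total: 236.0 + 21.69 + 342.0 + 386.0 ns.

τ = 986 ns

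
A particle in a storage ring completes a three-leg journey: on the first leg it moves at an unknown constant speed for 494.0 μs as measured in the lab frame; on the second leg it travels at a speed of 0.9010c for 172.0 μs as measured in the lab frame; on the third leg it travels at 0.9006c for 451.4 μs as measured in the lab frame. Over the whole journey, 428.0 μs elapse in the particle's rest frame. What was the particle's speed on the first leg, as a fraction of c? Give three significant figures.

β = 0.948

Leg 1: speed unknown; τ_1 = 494.0/γ_1.
Leg 2: γ = 1/√(1 − 0.9010²) = 1/√0.1882 = 2.305; τ_2 = 172.0/2.305 = 74.62 μs.
Leg 3: γ = 1/√(1 − 0.9006²) = 1/√0.1889 = 2.301; τ_3 = 451.4/2.301 = 196.2 μs.
Total proper time: τ_1 + 74.62 + 196.2 = 428.0, so τ_1 = 428.0 − 270.8 = 157.2 μs.
γ_1 = 494.0/157.2 = 3.143; β = √(1 − 1/γ²) = √0.8988.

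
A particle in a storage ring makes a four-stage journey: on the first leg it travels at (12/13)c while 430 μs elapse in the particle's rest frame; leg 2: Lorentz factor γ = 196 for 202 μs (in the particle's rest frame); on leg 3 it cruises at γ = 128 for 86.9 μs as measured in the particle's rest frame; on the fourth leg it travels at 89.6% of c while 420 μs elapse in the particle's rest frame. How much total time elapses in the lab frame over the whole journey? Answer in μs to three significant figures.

Δt = 5.28×10⁴ μs

Leg 1: γ = 1/√(1 − (12/13)²) = 13/5 = 2.600; Δt_1 = 2.600 × 430 = 1118 μs.
Leg 2: γ = 196; Δt_2 = 196.0 × 202 = 3.959×10⁴ μs.
Leg 3: γ = 128; Δt_3 = 128.0 × 86.9 = 1.112×10⁴ μs.
Leg 4: β = 0.896; γ = 1/√(1 − 0.896²) = 1/√0.1972 = 2.252; Δt_4 = 2.252 × 420 = 945.8 μs.
Total: 1118 + 3.959×10⁴ + 1.112×10⁴ + 945.8 μs.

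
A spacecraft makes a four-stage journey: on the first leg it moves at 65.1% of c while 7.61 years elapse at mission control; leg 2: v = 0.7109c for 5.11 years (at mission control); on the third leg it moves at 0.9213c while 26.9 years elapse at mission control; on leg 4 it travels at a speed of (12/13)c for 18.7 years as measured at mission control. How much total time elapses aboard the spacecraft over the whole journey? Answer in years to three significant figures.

Leg 1: β = 0.651; γ = 1/√(1 − 0.651²) = 1/√0.5762 = 1.317; τ_1 = 7.61/1.317 = 5.777 years.
Leg 2: γ = 1/√(1 − 0.7109²) = 1/√0.4946 = 1.422; τ_2 = 5.11/1.422 = 3.594 years.
Leg 3: γ = 1/√(1 − 0.9213²) = 1/√0.1512 = 2.572; τ_3 = 26.9/2.572 = 10.46 years.
Leg 4: γ = 1/√(1 − (12/13)²) = 13/5 = 2.600; τ_4 = 18.7/2.600 = 7.192 years.
Total: 5.777 + 3.594 + 10.46 + 7.192 years.

τ = 27.0 years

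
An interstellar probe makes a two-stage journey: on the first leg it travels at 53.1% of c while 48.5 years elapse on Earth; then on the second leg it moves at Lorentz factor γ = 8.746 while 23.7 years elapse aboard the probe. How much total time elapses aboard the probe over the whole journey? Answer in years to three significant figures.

τ = 64.8 years

Leg 1: β = 0.531; γ = 1/√(1 − 0.531²) = 1/√0.7180 = 1.180; τ_1 = 48.5/1.180 = 41.10 years.
Leg 2: 23.7 years is already measured aboard the probe.
Total: 41.10 + 23.70 years.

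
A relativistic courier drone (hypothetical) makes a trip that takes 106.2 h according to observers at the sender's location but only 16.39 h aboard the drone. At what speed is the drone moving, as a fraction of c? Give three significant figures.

The proper time is measured aboard the drone (both events occur at the drone's location); Δt is measured at the sender's location. γ = Δt/τ = 106.2/16.39 = 6.480.
β = √(1 − 1/γ²) = √(1 − 0.02382) = √0.9762

v = 0.988c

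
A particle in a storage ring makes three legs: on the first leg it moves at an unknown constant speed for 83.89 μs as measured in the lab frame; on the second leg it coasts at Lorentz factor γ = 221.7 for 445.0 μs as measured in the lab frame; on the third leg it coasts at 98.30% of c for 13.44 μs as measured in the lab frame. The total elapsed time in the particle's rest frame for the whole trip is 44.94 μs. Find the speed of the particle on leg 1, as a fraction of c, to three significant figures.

β = 0.876

Leg 1: speed unknown; τ_1 = 83.89/γ_1.
Leg 2: γ = 221.7; τ_2 = 445.0/221.7 = 2.007 μs.
Leg 3: β = 0.9830; γ = 1/√(1 − 0.9830²) = 1/√0.03371 = 5.446; τ_3 = 13.44/5.446 = 2.468 μs.
Total proper time: τ_1 + 2.007 + 2.468 = 44.94, so τ_1 = 44.94 − 4.475 = 40.47 μs.
γ_1 = 83.89/40.47 = 2.073; β = √(1 − 1/γ²) = √0.7673.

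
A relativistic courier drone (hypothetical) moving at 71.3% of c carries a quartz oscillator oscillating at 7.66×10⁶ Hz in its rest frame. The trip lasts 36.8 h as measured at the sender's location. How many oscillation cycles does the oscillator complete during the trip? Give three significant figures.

β = 0.713; γ = 1/√(1 − 0.713²) = 1/√0.4916 = 1.426
The oscillator's own cycle count is N = f × τ where τ is the proper time aboard the drone. τ = Δt/γ = 36.8/1.426 = 25.80 h = 9.289×10⁴ s.
N = 7.66×10⁶ × 9.289×10⁴ = 7.115×10¹¹.

N = 7.12×10¹¹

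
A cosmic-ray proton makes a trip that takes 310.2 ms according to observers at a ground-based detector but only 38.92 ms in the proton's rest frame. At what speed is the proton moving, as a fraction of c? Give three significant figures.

The proper time is measured in the proton's rest frame (both events occur at the proton's location); Δt is measured at a ground-based detector. γ = Δt/τ = 310.2/38.92 = 7.970.
β = √(1 − 1/γ²) = √(1 − 0.01574) = √0.9843

β = 0.992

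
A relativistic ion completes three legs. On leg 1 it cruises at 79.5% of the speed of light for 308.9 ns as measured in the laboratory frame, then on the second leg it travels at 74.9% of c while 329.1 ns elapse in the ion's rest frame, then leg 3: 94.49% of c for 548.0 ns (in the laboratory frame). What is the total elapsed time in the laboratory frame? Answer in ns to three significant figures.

Leg 1: 308.9 ns is already measured in the laboratory frame.
Leg 2: β = 0.749; γ = 1/√(1 − 0.749²) = 1/√0.4390 = 1.509; Δt_2 = 1.509 × 329.1 = 496.7 ns.
Leg 3: 548.0 ns is already measured in the laboratory frame.
Total: 308.9 + 496.7 + 548.0 ns.

Δt = 1350 ns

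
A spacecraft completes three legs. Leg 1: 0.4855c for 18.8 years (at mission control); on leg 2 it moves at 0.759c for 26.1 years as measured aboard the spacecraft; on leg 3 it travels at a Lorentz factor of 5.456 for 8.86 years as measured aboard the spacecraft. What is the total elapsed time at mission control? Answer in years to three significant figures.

Leg 1: 18.8 years is already measured at mission control.
Leg 2: γ = 1/√(1 − 0.759²) = 1/√0.4239 = 1.536; Δt_2 = 1.536 × 26.1 = 40.09 years.
Leg 3: γ = 5.456; Δt_3 = 5.456 × 8.86 = 48.34 years.
Total: 18.80 + 40.09 + 48.34 years.

Δt = 107 years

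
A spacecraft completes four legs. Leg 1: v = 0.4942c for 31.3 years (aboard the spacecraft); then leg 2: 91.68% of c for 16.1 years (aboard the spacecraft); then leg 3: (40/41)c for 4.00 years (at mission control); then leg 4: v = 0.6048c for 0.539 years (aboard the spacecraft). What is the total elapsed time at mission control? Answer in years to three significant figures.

Δt = 81.0 years

Leg 1: γ = 1/√(1 − 0.4942²) = 1/√0.7558 = 1.150; Δt_1 = 1.150 × 31.3 = 36.00 years.
Leg 2: β = 0.9168; γ = 1/√(1 − 0.9168²) = 1/√0.1595 = 2.504; Δt_2 = 2.504 × 16.1 = 40.32 years.
Leg 3: 4.00 years is already measured at mission control.
Leg 4: γ = 1/√(1 − 0.6048²) = 1/√0.6342 = 1.256; Δt_4 = 1.256 × 0.539 = 0.6768 years.
Total: 36.00 + 40.32 + 4.000 + 0.6768 years.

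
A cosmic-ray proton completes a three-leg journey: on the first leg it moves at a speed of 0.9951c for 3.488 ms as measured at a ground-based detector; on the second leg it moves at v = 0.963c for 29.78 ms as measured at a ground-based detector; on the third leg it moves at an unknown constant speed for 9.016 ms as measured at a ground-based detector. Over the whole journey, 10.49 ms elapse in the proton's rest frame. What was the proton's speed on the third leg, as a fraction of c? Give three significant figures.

Leg 1: γ = 1/√(1 − 0.9951²) = 1/√0.009776 = 10.11; τ_1 = 3.488/10.11 = 0.3449 ms.
Leg 2: γ = 1/√(1 − 0.963²) = 1/√0.07263 = 3.711; τ_2 = 29.78/3.711 = 8.026 ms.
Leg 3: speed unknown; τ_3 = 9.016/γ_3.
Total proper time: 0.3449 + 8.026 + τ_3 = 10.49, so τ_3 = 10.49 − 8.371 = 2.119 ms.
γ_3 = 9.016/2.119 = 4.254; β = √(1 − 1/γ²) = √0.9447.

β = 0.972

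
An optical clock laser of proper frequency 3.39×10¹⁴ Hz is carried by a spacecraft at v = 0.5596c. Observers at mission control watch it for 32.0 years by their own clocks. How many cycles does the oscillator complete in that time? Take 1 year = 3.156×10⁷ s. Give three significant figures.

N = 2.84×10²³

γ = 1/√(1 − 0.5596²) = 1/√0.6868 = 1.207
During 32.0 years of lab time, the oscillator's proper time advances by τ = Δt/γ = 32.0/1.207 = 26.52 years = 8.370×10⁸ s.
N = f × τ = 3.39×10¹⁴ × 8.370×10⁸ = 2.837×10²³.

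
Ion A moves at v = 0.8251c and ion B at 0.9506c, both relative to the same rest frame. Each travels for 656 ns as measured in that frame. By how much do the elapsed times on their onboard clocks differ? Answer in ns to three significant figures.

A: γ = 1/√(1 − 0.8251²) = 1/√0.3192 = 1.770; τ_A = 656/1.770 = 370.6 ns.
B: γ = 1/√(1 − 0.9506²) = 1/√0.09636 = 3.221; τ_B = 656/3.221 = 203.6 ns.

|τ_A − τ_B| = 167 ns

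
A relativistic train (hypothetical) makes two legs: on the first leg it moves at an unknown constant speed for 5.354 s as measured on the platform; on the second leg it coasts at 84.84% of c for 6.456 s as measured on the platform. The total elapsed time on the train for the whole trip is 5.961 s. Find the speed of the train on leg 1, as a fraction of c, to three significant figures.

β = 0.880

Leg 1: speed unknown; τ_1 = 5.354/γ_1.
Leg 2: β = 0.8484; γ = 1/√(1 − 0.8484²) = 1/√0.2802 = 1.889; τ_2 = 6.456/1.889 = 3.418 s.
Total proper time: τ_1 + 3.418 = 5.961, so τ_1 = 5.961 − 3.418 = 2.543 s.
γ_1 = 5.354/2.543 = 2.105; β = √(1 − 1/γ²) = √0.7743.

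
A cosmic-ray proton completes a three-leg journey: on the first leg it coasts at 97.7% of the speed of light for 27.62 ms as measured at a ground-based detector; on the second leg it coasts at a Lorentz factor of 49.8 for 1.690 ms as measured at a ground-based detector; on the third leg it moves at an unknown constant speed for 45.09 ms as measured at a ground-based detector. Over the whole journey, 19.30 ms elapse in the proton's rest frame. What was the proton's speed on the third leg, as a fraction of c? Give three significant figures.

β = 0.955

Leg 1: β = 0.977; γ = 1/√(1 − 0.977²) = 1/√0.04547 = 4.690; τ_1 = 27.62/4.690 = 5.890 ms.
Leg 2: γ = 49.8; τ_2 = 1.690/49.80 = 0.03394 ms.
Leg 3: speed unknown; τ_3 = 45.09/γ_3.
Total proper time: 5.890 + 0.03394 + τ_3 = 19.30, so τ_3 = 19.30 − 5.924 = 13.38 ms.
γ_3 = 45.09/13.38 = 3.371; β = √(1 − 1/γ²) = √0.9120.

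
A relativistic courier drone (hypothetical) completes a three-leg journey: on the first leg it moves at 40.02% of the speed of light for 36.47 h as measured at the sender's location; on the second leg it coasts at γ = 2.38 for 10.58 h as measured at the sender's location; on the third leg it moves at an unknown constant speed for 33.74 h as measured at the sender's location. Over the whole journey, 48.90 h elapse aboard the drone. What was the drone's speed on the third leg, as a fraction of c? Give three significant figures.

β = 0.945

Leg 1: β = 0.4002; γ = 1/√(1 − 0.4002²) = 1/√0.8398 = 1.091; τ_1 = 36.47/1.091 = 33.42 h.
Leg 2: γ = 2.38; τ_2 = 10.58/2.380 = 4.445 h.
Leg 3: speed unknown; τ_3 = 33.74/γ_3.
Total proper time: 33.42 + 4.445 + τ_3 = 48.90, so τ_3 = 48.90 − 37.87 = 11.03 h.
γ_3 = 33.74/11.03 = 3.058; β = √(1 − 1/γ²) = √0.8931.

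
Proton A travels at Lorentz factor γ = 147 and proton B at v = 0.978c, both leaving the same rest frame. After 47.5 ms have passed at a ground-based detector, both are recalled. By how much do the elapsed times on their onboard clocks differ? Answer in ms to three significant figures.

A: γ = 147; τ_A = 47.5/147.0 = 0.3231 ms.
B: γ = 1/√(1 − 0.978²) = 1/√0.04352 = 4.794; τ_B = 47.5/4.794 = 9.909 ms.

|τ_A − τ_B| = 9.59 ms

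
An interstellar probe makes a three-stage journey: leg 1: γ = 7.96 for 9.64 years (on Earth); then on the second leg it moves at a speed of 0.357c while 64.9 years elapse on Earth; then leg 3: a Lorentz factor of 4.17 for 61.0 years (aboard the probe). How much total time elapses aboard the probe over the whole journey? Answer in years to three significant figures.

Leg 1: γ = 7.96; τ_1 = 9.64/7.960 = 1.211 years.
Leg 2: γ = 1/√(1 − 0.357²) = 1/√0.8726 = 1.071; τ_2 = 64.9/1.071 = 60.62 years.
Leg 3: 61.0 years is already measured aboard the probe.
Total: 1.211 + 60.62 + 61.00 years.

τ = 123 years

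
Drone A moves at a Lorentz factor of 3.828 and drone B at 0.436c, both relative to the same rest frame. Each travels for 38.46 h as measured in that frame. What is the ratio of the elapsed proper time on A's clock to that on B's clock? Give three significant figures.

A: γ = 3.828. B: γ = 1/√(1 − 0.436²) = 1/√0.8099 = 1.111.
τ_A/τ_B = γ_B/γ_A = 1.111/3.828 = 0.2903, so τ_A/τ_B = 0.2903.

τ_A/τ_B = 0.290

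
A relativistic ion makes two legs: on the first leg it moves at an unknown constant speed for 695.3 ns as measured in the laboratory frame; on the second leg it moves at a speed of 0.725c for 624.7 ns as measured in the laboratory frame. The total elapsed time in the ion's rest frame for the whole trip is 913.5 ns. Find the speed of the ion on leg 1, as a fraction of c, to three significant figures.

β = 0.719

Leg 1: speed unknown; τ_1 = 695.3/γ_1.
Leg 2: γ = 1/√(1 − 0.725²) = 1/√0.4744 = 1.452; τ_2 = 624.7/1.452 = 430.3 ns.
Total proper time: τ_1 + 430.3 = 913.5, so τ_1 = 913.5 − 430.3 = 483.2 ns.
γ_1 = 695.3/483.2 = 1.439; β = √(1 − 1/γ²) = √0.5170.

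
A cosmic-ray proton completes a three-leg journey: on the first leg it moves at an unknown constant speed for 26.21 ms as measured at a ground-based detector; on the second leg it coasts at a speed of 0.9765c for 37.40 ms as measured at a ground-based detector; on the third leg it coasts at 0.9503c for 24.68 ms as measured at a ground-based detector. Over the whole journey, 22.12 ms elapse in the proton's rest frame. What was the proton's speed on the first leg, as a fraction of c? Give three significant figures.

Leg 1: speed unknown; τ_1 = 26.21/γ_1.
Leg 2: γ = 1/√(1 − 0.9765²) = 1/√0.04645 = 4.640; τ_2 = 37.40/4.640 = 8.060 ms.
Leg 3: γ = 1/√(1 − 0.9503²) = 1/√0.09693 = 3.212; τ_3 = 24.68/3.212 = 7.684 ms.
Total proper time: τ_1 + 8.060 + 7.684 = 22.12, so τ_1 = 22.12 − 15.74 = 6.376 ms.
γ_1 = 26.21/6.376 = 4.111; β = √(1 − 1/γ²) = √0.9408.

β = 0.970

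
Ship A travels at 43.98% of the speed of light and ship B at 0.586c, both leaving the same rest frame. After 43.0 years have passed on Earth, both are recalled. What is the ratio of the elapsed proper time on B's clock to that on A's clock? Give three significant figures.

τ_B/τ_A = 0.902

A: β = 0.4398; γ = 1/√(1 − 0.4398²) = 1/√0.8066 = 1.113. B: γ = 1/√(1 − 0.586²) = 1/√0.6566 = 1.234.
τ_A/τ_B = γ_B/γ_A = 1.234/1.113 = 1.108, so τ_B/τ_A = 0.9023.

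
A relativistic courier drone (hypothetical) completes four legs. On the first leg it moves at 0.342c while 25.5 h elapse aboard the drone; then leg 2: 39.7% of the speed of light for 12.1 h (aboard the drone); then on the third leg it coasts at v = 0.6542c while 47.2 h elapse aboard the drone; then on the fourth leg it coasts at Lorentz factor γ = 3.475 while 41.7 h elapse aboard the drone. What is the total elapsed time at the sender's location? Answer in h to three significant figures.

Leg 1: γ = 1/√(1 − 0.342²) = 1/√0.8830 = 1.064; Δt_1 = 1.064 × 25.5 = 27.14 h.
Leg 2: β = 0.397; γ = 1/√(1 − 0.397²) = 1/√0.8424 = 1.090; Δt_2 = 1.090 × 12.1 = 13.18 h.
Leg 3: γ = 1/√(1 − 0.6542²) = 1/√0.5720 = 1.322; Δt_3 = 1.322 × 47.2 = 62.41 h.
Leg 4: γ = 3.475; Δt_4 = 3.475 × 41.7 = 144.9 h.
Total: 27.14 + 13.18 + 62.41 + 144.9 h.

Δt = 248 h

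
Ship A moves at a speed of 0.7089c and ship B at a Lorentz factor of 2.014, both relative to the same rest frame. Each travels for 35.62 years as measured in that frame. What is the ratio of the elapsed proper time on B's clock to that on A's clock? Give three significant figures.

τ_B/τ_A = 0.704

A: γ = 1/√(1 − 0.7089²) = 1/√0.4975 = 1.418. B: γ = 2.014.
τ_A/τ_B = γ_B/γ_A = 2.014/1.418 = 1.420, so τ_B/τ_A = 0.7040.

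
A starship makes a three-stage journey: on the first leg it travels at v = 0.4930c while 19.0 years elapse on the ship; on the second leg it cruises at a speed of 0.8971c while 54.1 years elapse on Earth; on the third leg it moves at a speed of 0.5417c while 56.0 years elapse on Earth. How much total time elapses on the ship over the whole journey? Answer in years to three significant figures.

τ = 90.0 years

Leg 1: 19.0 years is already measured on the ship.
Leg 2: γ = 1/√(1 − 0.8971²) = 1/√0.1952 = 2.263; τ_2 = 54.1/2.263 = 23.90 years.
Leg 3: γ = 1/√(1 − 0.5417²) = 1/√0.7066 = 1.190; τ_3 = 56.0/1.190 = 47.07 years.
Total: 19.00 + 23.90 + 47.07 years.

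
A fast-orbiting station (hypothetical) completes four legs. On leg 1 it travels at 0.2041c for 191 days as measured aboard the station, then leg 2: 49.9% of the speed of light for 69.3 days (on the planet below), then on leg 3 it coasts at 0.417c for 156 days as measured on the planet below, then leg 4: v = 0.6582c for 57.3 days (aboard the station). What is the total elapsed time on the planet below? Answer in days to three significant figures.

Δt = 497 days

Leg 1: γ = 1/√(1 − 0.2041²) = 1/√0.9583 = 1.022; Δt_1 = 1.022 × 191 = 195.1 days.
Leg 2: 69.3 days is already measured on the planet below.
Leg 3: 156 days is already measured on the planet below.
Leg 4: γ = 1/√(1 − 0.6582²) = 1/√0.5668 = 1.328; Δt_4 = 1.328 × 57.3 = 76.11 days.
Total: 195.1 + 69.30 + 156.0 + 76.11 days.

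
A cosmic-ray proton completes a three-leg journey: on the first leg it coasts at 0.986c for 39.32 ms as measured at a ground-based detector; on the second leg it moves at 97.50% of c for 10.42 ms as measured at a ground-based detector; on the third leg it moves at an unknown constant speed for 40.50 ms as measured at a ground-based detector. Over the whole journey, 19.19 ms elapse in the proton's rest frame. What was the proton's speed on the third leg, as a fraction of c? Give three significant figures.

Leg 1: γ = 1/√(1 − 0.986²) = 1/√0.02780 = 5.997; τ_1 = 39.32/5.997 = 6.556 ms.
Leg 2: β = 0.9750; γ = 1/√(1 − 0.9750²) = 1/√0.04938 = 4.500; τ_2 = 10.42/4.500 = 2.315 ms.
Leg 3: speed unknown; τ_3 = 40.50/γ_3.
Total proper time: 6.556 + 2.315 + τ_3 = 19.19, so τ_3 = 19.19 − 8.872 = 10.32 ms.
γ_3 = 40.50/10.32 = 3.925; β = √(1 − 1/γ²) = √0.9351.

β = 0.967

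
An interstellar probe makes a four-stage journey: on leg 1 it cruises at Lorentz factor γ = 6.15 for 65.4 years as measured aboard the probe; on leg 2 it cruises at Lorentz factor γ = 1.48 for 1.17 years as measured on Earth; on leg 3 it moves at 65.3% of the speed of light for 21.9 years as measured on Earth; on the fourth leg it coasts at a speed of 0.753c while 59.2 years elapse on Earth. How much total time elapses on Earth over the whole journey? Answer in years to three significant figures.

Δt = 484 years

Leg 1: γ = 6.15; Δt_1 = 6.150 × 65.4 = 402.2 years.
Leg 2: 1.17 years is already measured on Earth.
Leg 3: 21.9 years is already measured on Earth.
Leg 4: 59.2 years is already measured on Earth.
Total: 402.2 + 1.170 + 21.90 + 59.20 years.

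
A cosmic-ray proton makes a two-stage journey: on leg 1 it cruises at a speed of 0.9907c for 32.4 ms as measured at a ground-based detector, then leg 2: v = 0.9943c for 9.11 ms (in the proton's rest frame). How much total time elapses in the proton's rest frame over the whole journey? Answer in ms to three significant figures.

Leg 1: γ = 1/√(1 − 0.9907²) = 1/√0.01851 = 7.349; τ_1 = 32.4/7.349 = 4.408 ms.
Leg 2: 9.11 ms is already measured in the proton's rest frame.
Total: 4.408 + 9.110 ms.

τ = 13.5 ms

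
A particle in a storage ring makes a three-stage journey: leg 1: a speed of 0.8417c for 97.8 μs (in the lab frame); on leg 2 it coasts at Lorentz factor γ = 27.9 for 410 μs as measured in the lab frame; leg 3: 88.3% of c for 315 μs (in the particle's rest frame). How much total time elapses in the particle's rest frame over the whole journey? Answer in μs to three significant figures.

τ = 383 μs

Leg 1: γ = 1/√(1 − 0.8417²) = 1/√0.2915 = 1.852; τ_1 = 97.8/1.852 = 52.81 μs.
Leg 2: γ = 27.9; τ_2 = 410/27.90 = 14.70 μs.
Leg 3: 315 μs is already measured in the particle's rest frame.
Total: 52.81 + 14.70 + 315.0 μs.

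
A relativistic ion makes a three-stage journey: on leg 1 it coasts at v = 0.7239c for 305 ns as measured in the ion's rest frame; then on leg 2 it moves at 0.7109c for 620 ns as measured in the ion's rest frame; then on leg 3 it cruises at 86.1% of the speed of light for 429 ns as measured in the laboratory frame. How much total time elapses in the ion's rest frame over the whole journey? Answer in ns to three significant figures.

τ = 1140 ns

Leg 1: 305 ns is already measured in the ion's rest frame.
Leg 2: 620 ns is already measured in the ion's rest frame.
Leg 3: β = 0.861; γ = 1/√(1 − 0.861²) = 1/√0.2587 = 1.966; τ_3 = 429/1.966 = 218.2 ns.
Total: 305.0 + 620.0 + 218.2 ns.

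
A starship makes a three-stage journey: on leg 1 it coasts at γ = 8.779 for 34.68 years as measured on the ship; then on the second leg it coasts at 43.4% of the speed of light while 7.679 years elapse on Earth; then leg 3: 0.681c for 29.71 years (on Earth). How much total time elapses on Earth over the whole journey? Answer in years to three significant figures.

Leg 1: γ = 8.779; Δt_1 = 8.779 × 34.68 = 304.5 years.
Leg 2: 7.679 years is already measured on Earth.
Leg 3: 29.71 years is already measured on Earth.
Total: 304.5 + 7.679 + 29.71 years.

Δt = 342 years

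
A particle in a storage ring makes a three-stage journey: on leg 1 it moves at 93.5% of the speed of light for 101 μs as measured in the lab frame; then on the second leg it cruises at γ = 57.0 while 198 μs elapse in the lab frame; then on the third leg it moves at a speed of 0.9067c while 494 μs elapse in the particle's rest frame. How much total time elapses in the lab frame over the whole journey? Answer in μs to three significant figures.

Δt = 1470 μs

Leg 1: 101 μs is already measured in the lab frame.
Leg 2: 198 μs is already measured in the lab frame.
Leg 3: γ = 1/√(1 − 0.9067²) = 1/√0.1779 = 2.371; Δt_3 = 2.371 × 494 = 1171 μs.
Total: 101.0 + 198.0 + 1171 μs.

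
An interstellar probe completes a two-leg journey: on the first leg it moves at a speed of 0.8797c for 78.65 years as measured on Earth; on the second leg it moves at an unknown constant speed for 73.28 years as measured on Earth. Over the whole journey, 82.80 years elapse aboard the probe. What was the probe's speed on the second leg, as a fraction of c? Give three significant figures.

β = 0.785

Leg 1: γ = 1/√(1 − 0.8797²) = 1/√0.2261 = 2.103; τ_1 = 78.65/2.103 = 37.40 years.
Leg 2: speed unknown; τ_2 = 73.28/γ_2.
Total proper time: 37.40 + τ_2 = 82.80, so τ_2 = 82.80 − 37.40 = 45.40 years.
γ_2 = 73.28/45.40 = 1.614; β = √(1 − 1/γ²) = √0.6162.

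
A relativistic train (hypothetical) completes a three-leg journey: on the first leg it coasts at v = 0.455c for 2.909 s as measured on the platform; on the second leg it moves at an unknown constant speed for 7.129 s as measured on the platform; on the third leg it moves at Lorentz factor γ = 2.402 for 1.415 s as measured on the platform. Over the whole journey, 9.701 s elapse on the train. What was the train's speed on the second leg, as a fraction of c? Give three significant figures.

Leg 1: γ = 1/√(1 − 0.455²) = 1/√0.7930 = 1.123; τ_1 = 2.909/1.123 = 2.590 s.
Leg 2: speed unknown; τ_2 = 7.129/γ_2.
Leg 3: γ = 2.402; τ_3 = 1.415/2.402 = 0.5891 s.
Total proper time: 2.590 + τ_2 + 0.5891 = 9.701, so τ_2 = 9.701 − 3.180 = 6.521 s.
γ_2 = 7.129/6.521 = 1.093; β = √(1 − 1/γ²) = √0.1632.

β = 0.404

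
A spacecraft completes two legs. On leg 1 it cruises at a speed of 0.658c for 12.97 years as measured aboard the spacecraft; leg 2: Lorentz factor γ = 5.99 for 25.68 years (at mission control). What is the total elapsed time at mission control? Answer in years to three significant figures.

Leg 1: γ = 1/√(1 − 0.658²) = 1/√0.5670 = 1.328; Δt_1 = 1.328 × 12.97 = 17.22 years.
Leg 2: 25.68 years is already measured at mission control.
Total: 17.22 + 25.68 years.

Δt = 42.9 years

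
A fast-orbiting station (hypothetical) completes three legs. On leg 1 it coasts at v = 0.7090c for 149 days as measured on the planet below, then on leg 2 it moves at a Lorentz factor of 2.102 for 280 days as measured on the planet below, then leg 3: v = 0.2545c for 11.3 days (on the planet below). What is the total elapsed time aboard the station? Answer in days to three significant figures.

τ = 249 days

Leg 1: γ = 1/√(1 − 0.7090²) = 1/√0.4973 = 1.418; τ_1 = 149/1.418 = 105.1 days.
Leg 2: γ = 2.102; τ_2 = 280/2.102 = 133.2 days.
Leg 3: γ = 1/√(1 − 0.2545²) = 1/√0.9352 = 1.034; τ_3 = 11.3/1.034 = 10.93 days.
Total: 105.1 + 133.2 + 10.93 days.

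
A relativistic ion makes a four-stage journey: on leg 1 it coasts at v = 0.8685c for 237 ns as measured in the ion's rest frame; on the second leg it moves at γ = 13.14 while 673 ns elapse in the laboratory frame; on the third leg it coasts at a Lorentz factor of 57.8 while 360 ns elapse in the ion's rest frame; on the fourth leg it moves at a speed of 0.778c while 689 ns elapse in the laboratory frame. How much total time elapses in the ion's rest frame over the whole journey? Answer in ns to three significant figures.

τ = 1080 ns

Leg 1: 237 ns is already measured in the ion's rest frame.
Leg 2: γ = 13.14; τ_2 = 673/13.14 = 51.22 ns.
Leg 3: 360 ns is already measured in the ion's rest frame.
Leg 4: γ = 1/√(1 − 0.778²) = 1/√0.3947 = 1.592; τ_4 = 689/1.592 = 432.9 ns.
Total: 237.0 + 51.22 + 360.0 + 432.9 ns.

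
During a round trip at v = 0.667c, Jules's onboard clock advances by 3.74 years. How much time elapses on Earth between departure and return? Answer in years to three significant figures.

Δt = 5.02 years

γ = 1/√(1 − 0.667²) = 1/√0.5551 = 1.342
Earth-frame duration is the dilated interval: Δt = γτ = 1.342 × 3.74 years.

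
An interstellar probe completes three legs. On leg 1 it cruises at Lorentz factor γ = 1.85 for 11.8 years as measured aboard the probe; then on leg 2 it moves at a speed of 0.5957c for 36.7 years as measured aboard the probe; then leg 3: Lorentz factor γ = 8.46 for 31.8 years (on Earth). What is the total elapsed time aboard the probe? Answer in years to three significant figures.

τ = 52.3 years

Leg 1: 11.8 years is already measured aboard the probe.
Leg 2: 36.7 years is already measured aboard the probe.
Leg 3: γ = 8.46; τ_3 = 31.8/8.460 = 3.759 years.
Total: 11.80 + 36.70 + 3.759 years.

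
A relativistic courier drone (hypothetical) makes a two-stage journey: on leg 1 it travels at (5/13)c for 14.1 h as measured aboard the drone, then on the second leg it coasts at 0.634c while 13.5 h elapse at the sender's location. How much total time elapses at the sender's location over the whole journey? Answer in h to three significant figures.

Leg 1: γ = 1/√(1 − (5/13)²) = 13/12 ≈ 1.083; Δt_1 = 1.083 × 14.1 = 15.27 h.
Leg 2: 13.5 h is already measured at the sender's location.
Total: 15.27 + 13.50 h.

Δt = 28.8 h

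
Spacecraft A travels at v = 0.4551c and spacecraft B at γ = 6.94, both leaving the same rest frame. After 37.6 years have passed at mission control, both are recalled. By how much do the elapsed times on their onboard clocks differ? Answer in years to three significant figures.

A: γ = 1/√(1 − 0.4551²) = 1/√0.7929 = 1.123; τ_A = 37.6/1.123 = 33.48 years.
B: γ = 6.94; τ_B = 37.6/6.940 = 5.418 years.

|τ_A − τ_B| = 28.1 years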